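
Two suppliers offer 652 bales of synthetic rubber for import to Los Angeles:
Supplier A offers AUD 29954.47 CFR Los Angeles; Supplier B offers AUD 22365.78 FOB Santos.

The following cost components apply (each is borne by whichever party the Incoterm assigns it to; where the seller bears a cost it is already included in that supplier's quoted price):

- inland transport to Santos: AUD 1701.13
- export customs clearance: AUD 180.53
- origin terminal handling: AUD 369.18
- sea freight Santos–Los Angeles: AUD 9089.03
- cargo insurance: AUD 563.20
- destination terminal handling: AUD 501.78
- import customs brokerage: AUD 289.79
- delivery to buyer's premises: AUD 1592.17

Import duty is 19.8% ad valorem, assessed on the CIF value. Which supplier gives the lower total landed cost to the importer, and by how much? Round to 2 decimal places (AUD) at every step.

Supplier A is cheaper by AUD 1797.41

Supplier A (CFR):
CIF value = CFR price + insurance = 29954.47 + 563.20 = 30517.67
Import duty = 30517.67 × 19.8% = 6042.50
Buyer bears (A): 563.20 + 501.78 + 289.79 + 1592.17 = 2946.94
Landed cost (A) = invoice 29954.47 + 2946.94 + duty 6042.50 = 38943.91
Supplier B (FOB):
CIF value = FOB price + freight + insurance = 22365.78 + 9089.03 + 563.20 = 32018.01
Import duty = 32018.01 × 19.8% = 6339.57
Buyer bears (B): 9089.03 + 563.20 + 501.78 + 289.79 + 1592.17 = 12035.97
Landed cost (B) = invoice 22365.78 + 12035.97 + duty 6339.57 = 40741.32
Difference = |38943.91 − 40741.32| = 1797.41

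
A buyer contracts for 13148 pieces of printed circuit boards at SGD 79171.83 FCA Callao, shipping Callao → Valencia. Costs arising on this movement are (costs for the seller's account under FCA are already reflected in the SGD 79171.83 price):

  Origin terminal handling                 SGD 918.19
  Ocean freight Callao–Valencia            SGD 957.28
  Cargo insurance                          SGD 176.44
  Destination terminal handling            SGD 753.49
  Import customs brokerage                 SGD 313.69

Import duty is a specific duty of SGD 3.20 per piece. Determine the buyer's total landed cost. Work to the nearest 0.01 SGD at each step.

FCA: the seller delivers export-cleared goods to the carrier; the buyer bears costs from that point.
CIF value = FCA price + origin terminal + freight + insurance = 79171.83 + 918.19 + 957.28 + 176.44 = 81223.74
Import duty = 13148 × 3.20 = 42073.60
Buyer bears: origin terminal 918.19 + freight 957.28 + insurance 176.44 + destination terminal 753.49 + brokerage 313.69 + duty 42073.60 = 45192.69
Landed cost = invoice 79171.83 + 45192.69 = 124364.52

Total landed cost: SGD 124364.52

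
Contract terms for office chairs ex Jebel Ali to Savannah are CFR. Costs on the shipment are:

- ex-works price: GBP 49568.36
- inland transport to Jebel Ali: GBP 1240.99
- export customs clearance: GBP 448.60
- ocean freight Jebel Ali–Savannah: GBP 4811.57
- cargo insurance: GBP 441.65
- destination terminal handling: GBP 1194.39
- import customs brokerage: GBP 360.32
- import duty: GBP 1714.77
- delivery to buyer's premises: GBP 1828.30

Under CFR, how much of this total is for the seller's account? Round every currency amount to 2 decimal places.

Seller's account: GBP 56069.52

CFR: the seller pays costs through ocean freight to the destination port, but not insurance.
Seller's account: goods 49568.36 + inland to port 1240.99 + export clearance 448.60 + freight 4811.57 = 56069.52
Buyer's account: insurance 441.65 + destination terminal 1194.39 + brokerage 360.32 + duty 1714.77 + delivery 1828.30 = 5539.43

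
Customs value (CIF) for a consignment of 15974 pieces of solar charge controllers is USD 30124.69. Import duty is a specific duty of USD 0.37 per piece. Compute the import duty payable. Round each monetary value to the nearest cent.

Import duty: USD 5910.38

Import duty = 15974 × 0.37 = 5910.38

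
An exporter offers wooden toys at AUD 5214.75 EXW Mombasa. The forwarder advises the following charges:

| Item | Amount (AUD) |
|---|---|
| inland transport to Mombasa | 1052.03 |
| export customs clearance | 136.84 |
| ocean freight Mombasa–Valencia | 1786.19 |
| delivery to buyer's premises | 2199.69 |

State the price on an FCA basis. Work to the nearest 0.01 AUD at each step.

FCA price: AUD 6403.62

Not relevant to the conversion: delivery, freight — on the buyer under both terms; not part of either seller's price.
From EXW to FCA, the seller additionally bears: inland to port, export clearance.
FCA price = 5214.75 + 1052.03 + 136.84 = 6403.62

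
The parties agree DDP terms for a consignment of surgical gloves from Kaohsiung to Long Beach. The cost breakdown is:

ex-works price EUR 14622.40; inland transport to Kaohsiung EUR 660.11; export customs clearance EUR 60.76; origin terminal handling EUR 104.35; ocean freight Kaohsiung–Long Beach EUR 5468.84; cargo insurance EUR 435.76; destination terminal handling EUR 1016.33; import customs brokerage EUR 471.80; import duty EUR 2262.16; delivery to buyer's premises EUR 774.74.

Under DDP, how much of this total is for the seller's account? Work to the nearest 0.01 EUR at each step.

DDP: the seller bears all costs including import duty.
Seller's account: goods 14622.40 + inland to port 660.11 + export clearance 60.76 + origin terminal 104.35 + freight 5468.84 + insurance 435.76 + destination terminal 1016.33 + brokerage 471.80 + duty 2262.16 + delivery 774.74 = 25877.25
Buyer's account: 0.00

Seller's account: EUR 25877.25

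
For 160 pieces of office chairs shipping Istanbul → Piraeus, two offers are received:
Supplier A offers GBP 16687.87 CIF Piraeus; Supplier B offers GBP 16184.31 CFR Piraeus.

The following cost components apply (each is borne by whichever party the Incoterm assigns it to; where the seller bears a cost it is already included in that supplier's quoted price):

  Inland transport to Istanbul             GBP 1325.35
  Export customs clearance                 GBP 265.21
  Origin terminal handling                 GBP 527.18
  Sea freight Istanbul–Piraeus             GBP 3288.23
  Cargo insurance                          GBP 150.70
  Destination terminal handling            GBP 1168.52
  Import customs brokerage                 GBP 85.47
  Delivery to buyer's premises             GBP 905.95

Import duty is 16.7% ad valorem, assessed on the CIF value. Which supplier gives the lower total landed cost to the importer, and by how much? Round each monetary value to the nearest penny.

Supplier A (CIF):
The CIF price already equals the CIF value: 16687.87
Import duty = 16687.87 × 16.7% = 2786.87
Buyer bears (A): 1168.52 + 85.47 + 905.95 = 2159.94
Landed cost (A) = invoice 16687.87 + 2159.94 + duty 2786.87 = 21634.68
Supplier B (CFR):
CIF value = CFR price + insurance = 16184.31 + 150.70 = 16335.01
Import duty = 16335.01 × 16.7% = 2727.95
Buyer bears (B): 150.70 + 1168.52 + 85.47 + 905.95 = 2310.64
Landed cost (B) = invoice 16184.31 + 2310.64 + duty 2727.95 = 21222.90
Difference = |21634.68 − 21222.90| = 411.78

Supplier B is cheaper by GBP 411.78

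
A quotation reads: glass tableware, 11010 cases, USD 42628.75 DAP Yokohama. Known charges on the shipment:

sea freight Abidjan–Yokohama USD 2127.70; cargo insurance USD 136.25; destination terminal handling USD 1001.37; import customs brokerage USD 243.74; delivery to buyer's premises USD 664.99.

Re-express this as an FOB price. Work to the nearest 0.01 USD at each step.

Not relevant to the conversion: brokerage — on the buyer under both terms; not part of either seller's price.
From DAP to FOB, the seller no longer bears: freight, insurance, destination terminal, delivery.
FOB price = 42628.75 − 2127.70 − 136.25 − 1001.37 − 664.99 = 38698.44

FOB price: USD 38698.44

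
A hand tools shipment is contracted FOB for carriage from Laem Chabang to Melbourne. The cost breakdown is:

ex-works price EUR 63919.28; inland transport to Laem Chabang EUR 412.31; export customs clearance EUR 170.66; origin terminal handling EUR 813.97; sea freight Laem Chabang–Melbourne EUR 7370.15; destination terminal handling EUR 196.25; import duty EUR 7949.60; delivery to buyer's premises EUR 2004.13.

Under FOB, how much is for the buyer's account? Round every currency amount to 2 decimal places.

FOB: the seller bears costs until goods are on board at the origin port; the buyer bears freight, insurance and all costs thereafter.
Seller's account: goods 63919.28 + inland to port 412.31 + export clearance 170.66 + origin terminal 813.97 = 65316.22
Buyer's account: freight 7370.15 + destination terminal 196.25 + duty 7949.60 + delivery 2004.13 = 17520.13

Buyer's account: EUR 17520.13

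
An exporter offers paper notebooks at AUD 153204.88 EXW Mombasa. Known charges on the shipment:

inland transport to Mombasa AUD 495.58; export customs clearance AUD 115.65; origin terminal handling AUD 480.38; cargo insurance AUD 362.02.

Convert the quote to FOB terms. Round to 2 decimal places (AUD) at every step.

FOB price: AUD 154296.49

Not relevant to the conversion: insurance — on the buyer under both terms; not part of either seller's price.
From EXW to FOB, the seller additionally bears: inland to port, export clearance, origin terminal.
FOB price = 153204.88 + 495.58 + 115.65 + 480.38 = 154296.49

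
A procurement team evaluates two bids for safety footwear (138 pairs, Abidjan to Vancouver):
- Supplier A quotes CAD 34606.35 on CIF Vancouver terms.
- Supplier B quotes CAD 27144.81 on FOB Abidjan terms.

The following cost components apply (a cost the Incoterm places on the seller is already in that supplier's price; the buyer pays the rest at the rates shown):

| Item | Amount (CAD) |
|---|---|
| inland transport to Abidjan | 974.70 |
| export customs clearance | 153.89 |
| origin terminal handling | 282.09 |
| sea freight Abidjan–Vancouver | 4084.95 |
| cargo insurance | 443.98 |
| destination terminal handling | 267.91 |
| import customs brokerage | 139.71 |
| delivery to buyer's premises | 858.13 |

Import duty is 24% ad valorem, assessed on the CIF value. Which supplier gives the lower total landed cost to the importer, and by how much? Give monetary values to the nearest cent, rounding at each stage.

Supplier B is cheaper by CAD 3636.43

Supplier A (CIF):
The CIF price already equals the CIF value: 34606.35
Import duty = 34606.35 × 24% = 8305.52
Buyer bears (A): 267.91 + 139.71 + 858.13 = 1265.75
Landed cost (A) = invoice 34606.35 + 1265.75 + duty 8305.52 = 44177.62
Supplier B (FOB):
CIF value = FOB price + freight + insurance = 27144.81 + 4084.95 + 443.98 = 31673.74
Import duty = 31673.74 × 24% = 7601.70
Buyer bears (B): 4084.95 + 443.98 + 267.91 + 139.71 + 858.13 = 5794.68
Landed cost (B) = invoice 27144.81 + 5794.68 + duty 7601.70 = 40541.19
Difference = |44177.62 − 40541.19| = 3636.43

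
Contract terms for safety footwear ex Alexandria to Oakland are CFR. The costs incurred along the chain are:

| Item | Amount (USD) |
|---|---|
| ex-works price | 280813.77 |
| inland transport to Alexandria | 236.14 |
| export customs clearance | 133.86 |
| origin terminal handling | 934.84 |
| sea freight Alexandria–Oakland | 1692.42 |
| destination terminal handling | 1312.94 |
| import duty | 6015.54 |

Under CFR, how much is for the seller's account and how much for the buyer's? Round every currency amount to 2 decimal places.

Seller: USD 283811.03; buyer: USD 7328.48

CFR: the seller pays costs through ocean freight to the destination port, but not insurance.
Seller's account: goods 280813.77 + inland to port 236.14 + export clearance 133.86 + origin terminal 934.84 + freight 1692.42 = 283811.03
Buyer's account: destination terminal 1312.94 + duty 6015.54 = 7328.48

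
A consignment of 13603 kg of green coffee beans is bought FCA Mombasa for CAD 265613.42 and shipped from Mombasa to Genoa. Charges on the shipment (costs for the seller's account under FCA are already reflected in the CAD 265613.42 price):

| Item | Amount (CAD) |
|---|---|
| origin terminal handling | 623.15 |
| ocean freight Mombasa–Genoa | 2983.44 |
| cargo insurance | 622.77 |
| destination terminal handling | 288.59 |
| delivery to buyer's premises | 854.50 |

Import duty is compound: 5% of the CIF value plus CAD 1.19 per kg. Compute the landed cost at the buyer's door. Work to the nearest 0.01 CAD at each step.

FCA: the seller delivers export-cleared goods to the carrier; the buyer bears costs from that point.
CIF value = FCA price + origin terminal + freight + insurance = 265613.42 + 623.15 + 2983.44 + 622.77 = 269842.78
Ad valorem component: 269842.78 × 5% = 13492.14
Specific component: 13603 × 1.19 = 16187.57
Import duty = 13492.14 + 16187.57 = 29679.71
Buyer bears: origin terminal 623.15 + freight 2983.44 + insurance 622.77 + destination terminal 288.59 + delivery 854.50 + duty 29679.71 = 35052.16
Landed cost = invoice 265613.42 + 35052.16 = 300665.58

Total landed cost: CAD 300665.58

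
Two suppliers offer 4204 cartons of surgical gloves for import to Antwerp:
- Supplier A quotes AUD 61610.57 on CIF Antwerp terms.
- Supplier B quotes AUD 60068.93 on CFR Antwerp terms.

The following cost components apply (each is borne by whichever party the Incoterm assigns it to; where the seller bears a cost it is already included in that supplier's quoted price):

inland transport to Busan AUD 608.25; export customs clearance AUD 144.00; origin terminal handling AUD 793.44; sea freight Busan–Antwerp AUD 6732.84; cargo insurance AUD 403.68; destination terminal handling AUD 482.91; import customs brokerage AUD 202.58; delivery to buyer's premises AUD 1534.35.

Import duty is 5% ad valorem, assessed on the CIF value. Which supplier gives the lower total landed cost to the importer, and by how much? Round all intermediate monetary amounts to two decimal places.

Supplier B is cheaper by AUD 1194.86

Supplier A (CIF):
The CIF price already equals the CIF value: 61610.57
Import duty = 61610.57 × 5% = 3080.53
Buyer bears (A): 482.91 + 202.58 + 1534.35 = 2219.84
Landed cost (A) = invoice 61610.57 + 2219.84 + duty 3080.53 = 66910.94
Supplier B (CFR):
CIF value = CFR price + insurance = 60068.93 + 403.68 = 60472.61
Import duty = 60472.61 × 5% = 3023.63
Buyer bears (B): 403.68 + 482.91 + 202.58 + 1534.35 = 2623.52
Landed cost (B) = invoice 60068.93 + 2623.52 + duty 3023.63 = 65716.08
Difference = |66910.94 − 65716.08| = 1194.86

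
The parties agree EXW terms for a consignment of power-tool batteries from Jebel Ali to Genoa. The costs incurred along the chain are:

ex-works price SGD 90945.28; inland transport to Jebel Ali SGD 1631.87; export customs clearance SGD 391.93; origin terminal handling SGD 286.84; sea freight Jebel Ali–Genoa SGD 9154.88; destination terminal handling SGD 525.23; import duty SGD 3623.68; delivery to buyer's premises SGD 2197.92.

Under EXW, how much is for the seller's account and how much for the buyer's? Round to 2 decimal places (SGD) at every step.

EXW: the seller makes goods available at their premises; the buyer bears all onward costs.
Seller's account: goods 90945.28 = 90945.28
Buyer's account: inland to port 1631.87 + export clearance 391.93 + origin terminal 286.84 + freight 9154.88 + destination terminal 525.23 + duty 3623.68 + delivery 2197.92 = 17812.35

Seller: SGD 90945.28; buyer: SGD 17812.35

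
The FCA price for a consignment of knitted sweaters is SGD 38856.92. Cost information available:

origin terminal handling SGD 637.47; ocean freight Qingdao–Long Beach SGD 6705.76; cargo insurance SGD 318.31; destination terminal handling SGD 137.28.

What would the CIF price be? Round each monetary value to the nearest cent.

CIF price: SGD 46518.46

Not relevant to the conversion: destination terminal — on the buyer under both terms; not part of either seller's price.
From FCA to CIF, the seller additionally bears: origin terminal, freight, insurance.
CIF price = 38856.92 + 637.47 + 6705.76 + 318.31 = 46518.46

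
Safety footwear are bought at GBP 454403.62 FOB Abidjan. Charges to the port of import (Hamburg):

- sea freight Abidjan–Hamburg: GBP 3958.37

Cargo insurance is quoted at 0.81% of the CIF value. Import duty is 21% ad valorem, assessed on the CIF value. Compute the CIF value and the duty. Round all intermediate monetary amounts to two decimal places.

CIF value: GBP 462105.04; import duty: GBP 97042.06

Let C be the CIF value. C = FOB price + freight + 0.81% × C
C − 0.81% × C = 454403.62 + 3958.37
0.9919 × C = 458361.99
C = 458361.99 / 0.9919 = 462105.04
Insurance premium = 0.81% × 462105.04 = 3743.05
Import duty = 462105.04 × 21% = 97042.06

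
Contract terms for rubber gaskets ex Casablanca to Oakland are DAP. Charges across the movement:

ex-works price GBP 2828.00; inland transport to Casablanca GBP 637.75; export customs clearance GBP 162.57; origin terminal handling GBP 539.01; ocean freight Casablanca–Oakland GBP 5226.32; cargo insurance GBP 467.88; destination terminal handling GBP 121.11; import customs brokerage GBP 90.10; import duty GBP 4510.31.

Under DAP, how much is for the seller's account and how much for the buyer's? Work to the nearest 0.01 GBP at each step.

DAP: the seller bears all costs to the named destination except import duty and clearance.
Seller's account: goods 2828.00 + inland to port 637.75 + export clearance 162.57 + origin terminal 539.01 + freight 5226.32 + insurance 467.88 + destination terminal 121.11 = 9982.64
Buyer's account: brokerage 90.10 + duty 4510.31 = 4600.41

Seller: GBP 9982.64; buyer: GBP 4600.41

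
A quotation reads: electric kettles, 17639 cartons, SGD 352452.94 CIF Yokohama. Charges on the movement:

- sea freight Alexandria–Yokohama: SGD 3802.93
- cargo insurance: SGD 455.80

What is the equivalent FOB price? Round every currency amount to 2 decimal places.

From CIF to FOB, the seller no longer bears: freight, insurance.
FOB price = 352452.94 − 3802.93 − 455.80 = 348194.21

FOB price: SGD 348194.21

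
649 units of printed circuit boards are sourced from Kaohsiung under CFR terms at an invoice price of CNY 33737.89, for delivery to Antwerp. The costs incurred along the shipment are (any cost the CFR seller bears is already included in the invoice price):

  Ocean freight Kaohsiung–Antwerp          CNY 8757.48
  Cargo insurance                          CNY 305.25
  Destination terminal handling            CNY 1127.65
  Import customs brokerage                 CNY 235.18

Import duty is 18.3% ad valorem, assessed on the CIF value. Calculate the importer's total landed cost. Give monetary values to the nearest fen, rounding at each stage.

CFR: the seller pays costs through ocean freight to the destination port, but not insurance.
Already in the invoice (seller's account under CFR): freight — exclude.
CIF value = CFR price + insurance = 33737.89 + 305.25 = 34043.14
Import duty = 34043.14 × 18.3% = 6229.89
Buyer bears: insurance 305.25 + destination terminal 1127.65 + brokerage 235.18 + duty 6229.89 = 7897.97
Landed cost = invoice 33737.89 + 7897.97 = 41635.86

Total landed cost: CNY 41635.86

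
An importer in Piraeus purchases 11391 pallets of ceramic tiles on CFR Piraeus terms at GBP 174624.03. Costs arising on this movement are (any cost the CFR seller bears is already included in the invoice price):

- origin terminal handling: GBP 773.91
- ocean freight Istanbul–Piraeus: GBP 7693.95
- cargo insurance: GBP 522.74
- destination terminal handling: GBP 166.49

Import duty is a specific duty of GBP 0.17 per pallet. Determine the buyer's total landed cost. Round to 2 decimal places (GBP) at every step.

Total landed cost: GBP 177249.73

CFR: the seller pays costs through ocean freight to the destination port, but not insurance.
Already in the invoice (seller's account under CFR): origin terminal, freight — exclude.
CIF value = CFR price + insurance = 174624.03 + 522.74 = 175146.77
Import duty = 11391 × 0.17 = 1936.47
Buyer bears: insurance 522.74 + destination terminal 166.49 + duty 1936.47 = 2625.70
Landed cost = invoice 174624.03 + 2625.70 = 177249.73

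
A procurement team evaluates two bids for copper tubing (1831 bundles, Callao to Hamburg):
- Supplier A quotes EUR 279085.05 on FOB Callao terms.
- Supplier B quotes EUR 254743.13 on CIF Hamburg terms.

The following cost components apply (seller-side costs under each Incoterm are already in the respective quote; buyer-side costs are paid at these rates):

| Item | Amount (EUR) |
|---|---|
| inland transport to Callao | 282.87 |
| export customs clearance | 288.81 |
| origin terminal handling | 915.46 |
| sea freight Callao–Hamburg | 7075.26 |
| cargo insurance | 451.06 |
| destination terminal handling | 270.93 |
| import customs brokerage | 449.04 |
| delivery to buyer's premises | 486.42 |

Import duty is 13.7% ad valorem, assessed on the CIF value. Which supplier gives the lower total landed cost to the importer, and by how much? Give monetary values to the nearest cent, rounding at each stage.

Supplier B is cheaper by EUR 36234.19

Supplier A (FOB):
CIF value = FOB price + freight + insurance = 279085.05 + 7075.26 + 451.06 = 286611.37
Import duty = 286611.37 × 13.7% = 39265.76
Buyer bears (A): 7075.26 + 451.06 + 270.93 + 449.04 + 486.42 = 8732.71
Landed cost (A) = invoice 279085.05 + 8732.71 + duty 39265.76 = 327083.52
Supplier B (CIF):
The CIF price already equals the CIF value: 254743.13
Import duty = 254743.13 × 13.7% = 34899.81
Buyer bears (B): 270.93 + 449.04 + 486.42 = 1206.39
Landed cost (B) = invoice 254743.13 + 1206.39 + duty 34899.81 = 290849.33
Difference = |327083.52 − 290849.33| = 36234.19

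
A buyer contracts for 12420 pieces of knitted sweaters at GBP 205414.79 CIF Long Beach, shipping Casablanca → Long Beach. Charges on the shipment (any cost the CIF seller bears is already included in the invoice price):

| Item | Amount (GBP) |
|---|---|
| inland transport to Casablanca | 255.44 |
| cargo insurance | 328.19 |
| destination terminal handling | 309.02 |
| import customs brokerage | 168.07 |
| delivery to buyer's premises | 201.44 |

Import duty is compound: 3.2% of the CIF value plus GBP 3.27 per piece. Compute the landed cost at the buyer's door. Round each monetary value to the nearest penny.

CIF: the seller pays costs through ocean freight and marine insurance to the destination port.
Already in the invoice (seller's account under CIF): inland to port, insurance — exclude.
The CIF price already equals the CIF value: 205414.79
Ad valorem component: 205414.79 × 3.2% = 6573.27
Specific component: 12420 × 3.27 = 40613.40
Import duty = 6573.27 + 40613.40 = 47186.67
Buyer bears: destination terminal 309.02 + brokerage 168.07 + delivery 201.44 + duty 47186.67 = 47865.20
Landed cost = invoice 205414.79 + 47865.20 = 253279.99

Total landed cost: GBP 253279.99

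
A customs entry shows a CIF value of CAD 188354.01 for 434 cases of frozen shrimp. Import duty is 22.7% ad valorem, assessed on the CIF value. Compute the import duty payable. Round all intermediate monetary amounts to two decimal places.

Import duty = 188354.01 × 22.7% = 42756.36

Import duty: CAD 42756.36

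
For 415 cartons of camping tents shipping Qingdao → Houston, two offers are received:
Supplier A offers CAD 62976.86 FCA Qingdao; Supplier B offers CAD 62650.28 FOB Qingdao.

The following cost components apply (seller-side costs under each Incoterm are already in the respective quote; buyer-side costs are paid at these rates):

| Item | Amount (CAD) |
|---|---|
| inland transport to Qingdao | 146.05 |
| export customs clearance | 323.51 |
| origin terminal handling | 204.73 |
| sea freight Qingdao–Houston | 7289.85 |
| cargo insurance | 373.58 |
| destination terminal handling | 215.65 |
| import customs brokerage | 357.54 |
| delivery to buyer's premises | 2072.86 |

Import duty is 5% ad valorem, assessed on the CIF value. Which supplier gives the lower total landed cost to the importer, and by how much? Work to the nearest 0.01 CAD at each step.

Supplier A (FCA):
CIF value = FCA price + origin terminal + freight + insurance = 62976.86 + 204.73 + 7289.85 + 373.58 = 70845.02
Import duty = 70845.02 × 5% = 3542.25
Buyer bears (A): 204.73 + 7289.85 + 373.58 + 215.65 + 357.54 + 2072.86 = 10514.21
Landed cost (A) = invoice 62976.86 + 10514.21 + duty 3542.25 = 77033.32
Supplier B (FOB):
CIF value = FOB price + freight + insurance = 62650.28 + 7289.85 + 373.58 = 70313.71
Import duty = 70313.71 × 5% = 3515.69
Buyer bears (B): 7289.85 + 373.58 + 215.65 + 357.54 + 2072.86 = 10309.48
Landed cost (B) = invoice 62650.28 + 10309.48 + duty 3515.69 = 76475.45
Difference = |77033.32 − 76475.45| = 557.87

Supplier B is cheaper by CAD 557.87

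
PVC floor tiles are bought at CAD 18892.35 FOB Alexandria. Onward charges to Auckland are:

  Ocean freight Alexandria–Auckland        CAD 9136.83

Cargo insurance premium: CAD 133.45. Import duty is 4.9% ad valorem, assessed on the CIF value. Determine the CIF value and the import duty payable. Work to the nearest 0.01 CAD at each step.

CIF = FOB price + freight + insurance
CIF = 18892.35 + 9136.83 + 133.45 = 28162.63
Import duty = 28162.63 × 4.9% = 1379.97

CIF value: CAD 28162.63; import duty: CAD 1379.97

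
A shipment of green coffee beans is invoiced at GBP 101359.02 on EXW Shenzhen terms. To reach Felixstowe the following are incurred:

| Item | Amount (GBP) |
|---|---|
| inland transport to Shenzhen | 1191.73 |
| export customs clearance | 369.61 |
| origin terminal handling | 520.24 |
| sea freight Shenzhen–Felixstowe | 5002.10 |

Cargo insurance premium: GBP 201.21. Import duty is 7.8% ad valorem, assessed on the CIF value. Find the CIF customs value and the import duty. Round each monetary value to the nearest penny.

CIF = EXW price + pre-shipment costs + freight + insurance
CIF = 101359.02 + 1191.73 + 369.61 + 520.24 + 5002.10 + 201.21 = 108643.91
Import duty = 108643.91 × 7.8% = 8474.22

CIF value: GBP 108643.91; import duty: GBP 8474.22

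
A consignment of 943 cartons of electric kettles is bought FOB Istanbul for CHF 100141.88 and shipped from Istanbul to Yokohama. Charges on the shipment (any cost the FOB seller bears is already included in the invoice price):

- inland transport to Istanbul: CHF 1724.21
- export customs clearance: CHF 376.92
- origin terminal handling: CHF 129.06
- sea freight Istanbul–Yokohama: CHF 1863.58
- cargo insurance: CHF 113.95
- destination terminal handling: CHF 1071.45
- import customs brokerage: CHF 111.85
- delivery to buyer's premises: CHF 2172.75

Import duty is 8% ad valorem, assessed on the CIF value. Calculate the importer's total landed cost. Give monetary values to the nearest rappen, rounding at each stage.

FOB: the seller bears costs until goods are on board at the origin port; the buyer bears freight, insurance and all costs thereafter.
Already in the invoice (seller's account under FOB): inland to port, export clearance, origin terminal — exclude.
CIF value = FOB price + freight + insurance = 100141.88 + 1863.58 + 113.95 = 102119.41
Import duty = 102119.41 × 8% = 8169.55
Buyer bears: freight 1863.58 + insurance 113.95 + destination terminal 1071.45 + brokerage 111.85 + delivery 2172.75 + duty 8169.55 = 13503.13
Landed cost = invoice 100141.88 + 13503.13 = 113645.01

Total landed cost: CHF 113645.01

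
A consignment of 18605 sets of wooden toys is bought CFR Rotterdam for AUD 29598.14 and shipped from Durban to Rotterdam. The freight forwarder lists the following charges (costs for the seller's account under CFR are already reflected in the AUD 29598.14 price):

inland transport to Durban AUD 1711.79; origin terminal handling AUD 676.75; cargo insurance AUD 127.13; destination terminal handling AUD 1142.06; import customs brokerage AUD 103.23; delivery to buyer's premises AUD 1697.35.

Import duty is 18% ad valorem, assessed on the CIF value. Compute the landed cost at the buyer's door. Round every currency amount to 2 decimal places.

Total landed cost: AUD 38018.46

CFR: the seller pays costs through ocean freight to the destination port, but not insurance.
Already in the invoice (seller's account under CFR): inland to port, origin terminal — exclude.
CIF value = CFR price + insurance = 29598.14 + 127.13 = 29725.27
Import duty = 29725.27 × 18% = 5350.55
Buyer bears: insurance 127.13 + destination terminal 1142.06 + brokerage 103.23 + delivery 1697.35 + duty 5350.55 = 8420.32
Landed cost = invoice 29598.14 + 8420.32 = 38018.46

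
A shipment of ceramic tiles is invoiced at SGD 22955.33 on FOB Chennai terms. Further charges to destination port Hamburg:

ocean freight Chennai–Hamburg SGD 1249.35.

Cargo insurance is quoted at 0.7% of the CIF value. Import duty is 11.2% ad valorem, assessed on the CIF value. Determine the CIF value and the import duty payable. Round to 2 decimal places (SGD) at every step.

CIF value: SGD 24375.31; import duty: SGD 2730.03

Let C be the CIF value. C = FOB price + freight + 0.7% × C
C − 0.7% × C = 22955.33 + 1249.35
0.993 × C = 24204.68
C = 24204.68 / 0.993 = 24375.31
Insurance premium = 0.7% × 24375.31 = 170.63
Import duty = 24375.31 × 11.2% = 2730.03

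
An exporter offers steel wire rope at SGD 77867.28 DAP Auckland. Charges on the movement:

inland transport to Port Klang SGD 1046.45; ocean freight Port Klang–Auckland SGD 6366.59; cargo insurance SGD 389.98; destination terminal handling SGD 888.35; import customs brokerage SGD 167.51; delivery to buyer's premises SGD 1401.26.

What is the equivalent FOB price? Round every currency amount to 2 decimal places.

Not relevant to the conversion: inland to port — on the seller under both DAP and FOB; already in the DAP price and stays in the FOB price. brokerage — on the buyer under both terms; not part of either seller's price.
From DAP to FOB, the seller no longer bears: freight, insurance, destination terminal, delivery.
FOB price = 77867.28 − 6366.59 − 389.98 − 888.35 − 1401.26 = 68821.10

FOB price: SGD 68821.10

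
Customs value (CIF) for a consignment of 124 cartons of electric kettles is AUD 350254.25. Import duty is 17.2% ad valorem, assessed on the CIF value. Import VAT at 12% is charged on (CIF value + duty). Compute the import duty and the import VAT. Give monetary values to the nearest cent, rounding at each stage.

Import duty = 350254.25 × 17.2% = 60243.73
VAT base = CIF + duty = 350254.25 + 60243.73 = 410497.98
Import VAT = 410497.98 × 12% = 49259.76

Import duty: AUD 60243.73; import VAT: AUD 49259.76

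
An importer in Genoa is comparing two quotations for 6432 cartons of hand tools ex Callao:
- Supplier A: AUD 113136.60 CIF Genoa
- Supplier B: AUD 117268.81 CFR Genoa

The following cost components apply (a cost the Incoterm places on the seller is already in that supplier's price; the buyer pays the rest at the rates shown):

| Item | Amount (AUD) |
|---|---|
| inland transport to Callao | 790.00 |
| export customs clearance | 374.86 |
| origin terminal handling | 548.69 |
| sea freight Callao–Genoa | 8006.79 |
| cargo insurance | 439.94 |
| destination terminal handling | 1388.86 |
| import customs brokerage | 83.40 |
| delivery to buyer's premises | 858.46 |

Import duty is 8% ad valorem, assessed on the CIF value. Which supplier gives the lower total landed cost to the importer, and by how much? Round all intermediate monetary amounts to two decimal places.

Supplier A is cheaper by AUD 4937.92

Supplier A (CIF):
The CIF price already equals the CIF value: 113136.60
Import duty = 113136.60 × 8% = 9050.93
Buyer bears (A): 1388.86 + 83.40 + 858.46 = 2330.72
Landed cost (A) = invoice 113136.60 + 2330.72 + duty 9050.93 = 124518.25
Supplier B (CFR):
CIF value = CFR price + insurance = 117268.81 + 439.94 = 117708.75
Import duty = 117708.75 × 8% = 9416.70
Buyer bears (B): 439.94 + 1388.86 + 83.40 + 858.46 = 2770.66
Landed cost (B) = invoice 117268.81 + 2770.66 + duty 9416.70 = 129456.17
Difference = |124518.25 − 129456.17| = 4937.92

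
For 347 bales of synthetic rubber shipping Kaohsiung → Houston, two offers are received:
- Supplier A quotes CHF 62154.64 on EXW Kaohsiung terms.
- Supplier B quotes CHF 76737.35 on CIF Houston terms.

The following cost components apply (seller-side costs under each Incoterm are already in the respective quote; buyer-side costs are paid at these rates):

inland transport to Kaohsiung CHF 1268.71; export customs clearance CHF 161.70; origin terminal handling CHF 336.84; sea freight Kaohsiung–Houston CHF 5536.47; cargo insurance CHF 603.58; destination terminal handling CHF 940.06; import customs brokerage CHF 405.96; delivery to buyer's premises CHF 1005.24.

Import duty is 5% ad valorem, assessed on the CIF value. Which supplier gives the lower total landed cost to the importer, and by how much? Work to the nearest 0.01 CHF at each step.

Supplier A is cheaper by CHF 7009.18

Supplier A (EXW):
CIF value = EXW price + inland to port + export clearance + origin terminal + freight + insurance = 62154.64 + 1268.71 + 161.70 + 336.84 + 5536.47 + 603.58 = 70061.94
Import duty = 70061.94 × 5% = 3503.10
Buyer bears (A): 1268.71 + 161.70 + 336.84 + 5536.47 + 603.58 + 940.06 + 405.96 + 1005.24 = 10258.56
Landed cost (A) = invoice 62154.64 + 10258.56 + duty 3503.10 = 75916.30
Supplier B (CIF):
The CIF price already equals the CIF value: 76737.35
Import duty = 76737.35 × 5% = 3836.87
Buyer bears (B): 940.06 + 405.96 + 1005.24 = 2351.26
Landed cost (B) = invoice 76737.35 + 2351.26 + duty 3836.87 = 82925.48
Difference = |75916.30 − 82925.48| = 7009.18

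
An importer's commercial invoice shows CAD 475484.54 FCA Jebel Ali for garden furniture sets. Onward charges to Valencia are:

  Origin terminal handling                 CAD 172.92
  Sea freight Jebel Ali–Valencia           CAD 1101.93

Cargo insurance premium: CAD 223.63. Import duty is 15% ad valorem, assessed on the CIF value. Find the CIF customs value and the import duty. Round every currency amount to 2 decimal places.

CIF = FCA price + pre-shipment costs + freight + insurance
CIF = 475484.54 + 172.92 + 1101.93 + 223.63 = 476983.02
Import duty = 476983.02 × 15% = 71547.45

CIF value: CAD 476983.02; import duty: CAD 71547.45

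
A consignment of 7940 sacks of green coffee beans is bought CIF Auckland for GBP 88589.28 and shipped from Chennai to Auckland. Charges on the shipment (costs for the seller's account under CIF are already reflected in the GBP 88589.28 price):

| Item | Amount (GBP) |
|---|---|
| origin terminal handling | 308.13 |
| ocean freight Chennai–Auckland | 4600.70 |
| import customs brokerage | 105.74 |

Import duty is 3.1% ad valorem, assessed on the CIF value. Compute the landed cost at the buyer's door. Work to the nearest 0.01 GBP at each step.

CIF: the seller pays costs through ocean freight and marine insurance to the destination port.
Already in the invoice (seller's account under CIF): origin terminal, freight — exclude.
The CIF price already equals the CIF value: 88589.28
Import duty = 88589.28 × 3.1% = 2746.27
Buyer bears: brokerage 105.74 + duty 2746.27 = 2852.01
Landed cost = invoice 88589.28 + 2852.01 = 91441.29

Total landed cost: GBP 91441.29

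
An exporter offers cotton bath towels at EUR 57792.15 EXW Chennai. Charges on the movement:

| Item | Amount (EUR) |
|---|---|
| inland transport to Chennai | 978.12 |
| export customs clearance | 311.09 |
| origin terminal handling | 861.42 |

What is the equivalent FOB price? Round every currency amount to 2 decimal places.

FOB price: EUR 59942.78

From EXW to FOB, the seller additionally bears: inland to port, export clearance, origin terminal.
FOB price = 57792.15 + 978.12 + 311.09 + 861.42 = 59942.78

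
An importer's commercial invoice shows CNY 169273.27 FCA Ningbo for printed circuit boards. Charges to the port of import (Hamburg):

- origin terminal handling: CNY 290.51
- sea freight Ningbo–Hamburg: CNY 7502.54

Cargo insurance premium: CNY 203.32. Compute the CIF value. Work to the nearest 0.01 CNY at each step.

CIF value: CNY 177269.64

CIF = FCA price + pre-shipment costs + freight + insurance
CIF = 169273.27 + 290.51 + 7502.54 + 203.32 = 177269.64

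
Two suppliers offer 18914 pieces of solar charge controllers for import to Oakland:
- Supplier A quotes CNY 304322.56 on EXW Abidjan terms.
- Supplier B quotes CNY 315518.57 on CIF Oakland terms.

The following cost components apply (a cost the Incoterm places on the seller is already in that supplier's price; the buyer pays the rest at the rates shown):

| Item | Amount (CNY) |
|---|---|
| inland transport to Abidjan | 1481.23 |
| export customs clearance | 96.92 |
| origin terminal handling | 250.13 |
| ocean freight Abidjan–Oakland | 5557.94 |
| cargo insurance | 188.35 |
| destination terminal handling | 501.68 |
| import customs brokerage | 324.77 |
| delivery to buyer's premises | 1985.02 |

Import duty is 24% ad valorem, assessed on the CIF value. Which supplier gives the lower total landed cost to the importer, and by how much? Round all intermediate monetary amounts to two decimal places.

Supplier A is cheaper by CNY 4490.59

Supplier A (EXW):
CIF value = EXW price + inland to port + export clearance + origin terminal + freight + insurance = 304322.56 + 1481.23 + 96.92 + 250.13 + 5557.94 + 188.35 = 311897.13
Import duty = 311897.13 × 24% = 74855.31
Buyer bears (A): 1481.23 + 96.92 + 250.13 + 5557.94 + 188.35 + 501.68 + 324.77 + 1985.02 = 10386.04
Landed cost (A) = invoice 304322.56 + 10386.04 + duty 74855.31 = 389563.91
Supplier B (CIF):
The CIF price already equals the CIF value: 315518.57
Import duty = 315518.57 × 24% = 75724.46
Buyer bears (B): 501.68 + 324.77 + 1985.02 = 2811.47
Landed cost (B) = invoice 315518.57 + 2811.47 + duty 75724.46 = 394054.50
Difference = |389563.91 − 394054.50| = 4490.59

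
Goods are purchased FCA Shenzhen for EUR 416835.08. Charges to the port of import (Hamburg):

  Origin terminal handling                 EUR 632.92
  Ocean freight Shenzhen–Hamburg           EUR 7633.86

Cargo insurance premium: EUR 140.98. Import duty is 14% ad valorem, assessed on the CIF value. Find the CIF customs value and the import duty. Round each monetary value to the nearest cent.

CIF = FCA price + pre-shipment costs + freight + insurance
CIF = 416835.08 + 632.92 + 7633.86 + 140.98 = 425242.84
Import duty = 425242.84 × 14% = 59534.00

CIF value: EUR 425242.84; import duty: EUR 59534.00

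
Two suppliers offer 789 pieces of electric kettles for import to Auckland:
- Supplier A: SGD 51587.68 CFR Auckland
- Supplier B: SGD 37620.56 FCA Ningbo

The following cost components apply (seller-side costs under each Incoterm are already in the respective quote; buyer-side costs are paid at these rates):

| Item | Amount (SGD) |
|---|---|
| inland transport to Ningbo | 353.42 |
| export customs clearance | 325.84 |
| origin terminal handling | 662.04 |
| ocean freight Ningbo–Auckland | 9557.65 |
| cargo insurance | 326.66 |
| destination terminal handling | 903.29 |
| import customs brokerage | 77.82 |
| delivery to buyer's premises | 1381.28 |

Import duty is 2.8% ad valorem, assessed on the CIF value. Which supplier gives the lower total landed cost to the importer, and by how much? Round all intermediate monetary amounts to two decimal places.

Supplier B is cheaper by SGD 3852.36

Supplier A (CFR):
CIF value = CFR price + insurance = 51587.68 + 326.66 = 51914.34
Import duty = 51914.34 × 2.8% = 1453.60
Buyer bears (A): 326.66 + 903.29 + 77.82 + 1381.28 = 2689.05
Landed cost (A) = invoice 51587.68 + 2689.05 + duty 1453.60 = 55730.33
Supplier B (FCA):
CIF value = FCA price + origin terminal + freight + insurance = 37620.56 + 662.04 + 9557.65 + 326.66 = 48166.91
Import duty = 48166.91 × 2.8% = 1348.67
Buyer bears (B): 662.04 + 9557.65 + 326.66 + 903.29 + 77.82 + 1381.28 = 12908.74
Landed cost (B) = invoice 37620.56 + 12908.74 + duty 1348.67 = 51877.97
Difference = |55730.33 − 51877.97| = 3852.36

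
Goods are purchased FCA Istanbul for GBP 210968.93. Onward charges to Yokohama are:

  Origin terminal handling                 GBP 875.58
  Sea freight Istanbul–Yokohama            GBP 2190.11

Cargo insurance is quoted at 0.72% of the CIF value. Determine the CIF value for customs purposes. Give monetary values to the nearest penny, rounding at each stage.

Let C be the CIF value. C = FCA price + pre-shipment costs + freight + 0.72% × C
C − 0.72% × C = 210968.93 + 875.58 + 2190.11
0.9928 × C = 214034.62
C = 214034.62 / 0.9928 = 215586.85
Insurance premium = 0.72% × 215586.85 = 1552.23

CIF value: GBP 215586.85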